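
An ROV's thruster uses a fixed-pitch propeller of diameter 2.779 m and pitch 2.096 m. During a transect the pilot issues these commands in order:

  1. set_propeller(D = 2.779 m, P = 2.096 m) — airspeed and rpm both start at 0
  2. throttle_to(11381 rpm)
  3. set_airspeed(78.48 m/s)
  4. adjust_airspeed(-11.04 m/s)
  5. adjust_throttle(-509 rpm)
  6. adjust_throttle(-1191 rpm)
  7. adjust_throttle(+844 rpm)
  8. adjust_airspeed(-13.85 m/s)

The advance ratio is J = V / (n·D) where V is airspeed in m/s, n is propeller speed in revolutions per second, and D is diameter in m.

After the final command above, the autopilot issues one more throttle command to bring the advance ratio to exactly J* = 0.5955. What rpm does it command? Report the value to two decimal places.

set_propeller: D = 2.779 m, P = 2.096 m (p = P/D = 0.754228); state ← (V=0, rpm=0)
throttle_to(11381): rpm ← 11381
set_airspeed(78.48): V ← 78.48 m/s
adjust_airspeed(-11.04): V ← 78.48 -11.04 = 67.44 m/s
adjust_throttle(-509): rpm ← 11381 -509 = 10872
adjust_throttle(-1191): rpm ← 10872 -1191 = 9681
adjust_throttle(+844): rpm ← 9681 +844 = 10525
adjust_airspeed(-13.85): V ← 67.44 -13.85 = 53.59 m/s
final state: V = 53.59 m/s, rpm = 10525 → n = rpm/60 = 175.416667 rev/s
target J* = 0.5955; solve J* = V/(n·D) for n: n = V/(J*·D) = 53.59/(0.5955 × 2.779) = 32.382729 rev/s
rpm = 60·n = 1942.963736

rpm = 1942.96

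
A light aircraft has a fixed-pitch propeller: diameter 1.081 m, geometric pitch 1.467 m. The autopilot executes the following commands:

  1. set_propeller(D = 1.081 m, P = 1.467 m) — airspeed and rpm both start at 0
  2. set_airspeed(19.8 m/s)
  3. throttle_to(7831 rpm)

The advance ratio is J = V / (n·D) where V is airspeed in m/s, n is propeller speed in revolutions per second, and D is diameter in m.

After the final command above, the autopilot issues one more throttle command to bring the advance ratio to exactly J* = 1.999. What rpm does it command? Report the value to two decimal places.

set_propeller: D = 1.081 m, P = 1.467 m (p = P/D = 1.357077); state ← (V=0, rpm=0)
set_airspeed(19.8): V ← 19.8 m/s
throttle_to(7831): rpm ← 7831
final state: V = 19.8 m/s, rpm = 7831 → n = rpm/60 = 130.516667 rev/s
target J* = 1.999; solve J* = V/(n·D) for n: n = V/(J*·D) = 19.8/(1.999 × 1.081) = 9.162768 rev/s
rpm = 60·n = 549.766095

rpm = 549.77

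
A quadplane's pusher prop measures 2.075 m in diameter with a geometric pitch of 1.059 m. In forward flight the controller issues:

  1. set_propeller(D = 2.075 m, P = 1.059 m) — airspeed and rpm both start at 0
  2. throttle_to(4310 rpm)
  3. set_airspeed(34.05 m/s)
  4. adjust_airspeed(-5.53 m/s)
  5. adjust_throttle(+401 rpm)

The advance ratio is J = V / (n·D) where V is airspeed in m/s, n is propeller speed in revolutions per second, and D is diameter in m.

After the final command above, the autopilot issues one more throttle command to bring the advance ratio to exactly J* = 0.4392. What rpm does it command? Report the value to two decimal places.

set_propeller: D = 2.075 m, P = 1.059 m (p = P/D = 0.510361); state ← (V=0, rpm=0)
throttle_to(4310): rpm ← 4310
set_airspeed(34.05): V ← 34.05 m/s
adjust_airspeed(-5.53): V ← 34.05 -5.53 = 28.52 m/s
adjust_throttle(+401): rpm ← 4310 +401 = 4711
final state: V = 28.52 m/s, rpm = 4711 → n = rpm/60 = 78.516667 rev/s
target J* = 0.4392; solve J* = V/(n·D) for n: n = V/(J*·D) = 28.52/(0.4392 × 2.075) = 31.294577 rev/s
rpm = 60·n = 1877.674633

rpm = 1877.67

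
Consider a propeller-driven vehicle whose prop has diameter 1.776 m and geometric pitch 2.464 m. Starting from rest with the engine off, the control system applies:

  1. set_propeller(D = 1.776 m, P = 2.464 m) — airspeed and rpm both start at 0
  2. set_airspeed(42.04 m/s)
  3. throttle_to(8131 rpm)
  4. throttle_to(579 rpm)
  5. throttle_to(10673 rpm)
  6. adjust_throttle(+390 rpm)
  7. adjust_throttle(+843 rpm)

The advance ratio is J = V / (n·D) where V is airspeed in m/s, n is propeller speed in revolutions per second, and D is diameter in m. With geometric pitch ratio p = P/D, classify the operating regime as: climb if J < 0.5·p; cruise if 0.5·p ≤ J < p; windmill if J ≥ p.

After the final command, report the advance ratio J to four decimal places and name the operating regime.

set_propeller: D = 1.776 m, P = 2.464 m (p = P/D = 1.387387); state ← (V=0, rpm=0)
set_airspeed(42.04): V ← 42.04 m/s
throttle_to(8131): rpm ← 8131
throttle_to(579): rpm ← 579
throttle_to(10673): rpm ← 10673
adjust_throttle(+390): rpm ← 10673 +390 = 11063
adjust_throttle(+843): rpm ← 11063 +843 = 11906
final state: V = 42.04 m/s, rpm = 11906 → n = rpm/60 = 198.433333 rev/s
J = V / (n·D) = 42.04 / (198.433333 × 1.776) = 0.119290
regime bands: climb J<0.6937 | cruise [0.6937, 1.3874) | windmill J≥1.3874
J = 0.1193 → climb

J = 0.1193, regime = climb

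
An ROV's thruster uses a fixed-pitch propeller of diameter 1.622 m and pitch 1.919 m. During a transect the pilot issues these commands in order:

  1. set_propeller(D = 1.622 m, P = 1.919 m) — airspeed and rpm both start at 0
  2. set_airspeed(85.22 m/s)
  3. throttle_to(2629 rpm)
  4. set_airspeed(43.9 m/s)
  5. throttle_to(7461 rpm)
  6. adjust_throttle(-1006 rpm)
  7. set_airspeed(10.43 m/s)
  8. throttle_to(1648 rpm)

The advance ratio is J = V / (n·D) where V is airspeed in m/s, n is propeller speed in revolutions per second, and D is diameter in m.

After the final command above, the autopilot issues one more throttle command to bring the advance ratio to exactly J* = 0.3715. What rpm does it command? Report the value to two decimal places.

set_propeller: D = 1.622 m, P = 1.919 m (p = P/D = 1.183107); state ← (V=0, rpm=0)
set_airspeed(85.22): V ← 85.22 m/s
throttle_to(2629): rpm ← 2629
set_airspeed(43.9): V ← 43.9 m/s
throttle_to(7461): rpm ← 7461
adjust_throttle(-1006): rpm ← 7461 -1006 = 6455
set_airspeed(10.43): V ← 10.43 m/s
throttle_to(1648): rpm ← 1648
final state: V = 10.43 m/s, rpm = 1648 → n = rpm/60 = 27.466667 rev/s
target J* = 0.3715; solve J* = V/(n·D) for n: n = V/(J*·D) = 10.43/(0.3715 × 1.622) = 17.309106 rev/s
rpm = 60·n = 1038.546367

rpm = 1038.55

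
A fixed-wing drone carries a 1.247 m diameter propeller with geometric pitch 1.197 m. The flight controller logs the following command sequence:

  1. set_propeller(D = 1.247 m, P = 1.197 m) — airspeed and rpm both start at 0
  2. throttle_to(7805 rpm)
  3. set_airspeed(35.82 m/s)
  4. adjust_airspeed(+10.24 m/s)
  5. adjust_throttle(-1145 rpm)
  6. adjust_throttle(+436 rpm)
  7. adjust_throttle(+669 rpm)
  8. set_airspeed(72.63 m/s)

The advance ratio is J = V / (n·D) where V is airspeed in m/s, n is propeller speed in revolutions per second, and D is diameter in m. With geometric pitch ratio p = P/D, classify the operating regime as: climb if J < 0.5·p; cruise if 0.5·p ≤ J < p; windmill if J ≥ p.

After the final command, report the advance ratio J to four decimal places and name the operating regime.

set_propeller: D = 1.247 m, P = 1.197 m (p = P/D = 0.959904); state ← (V=0, rpm=0)
throttle_to(7805): rpm ← 7805
set_airspeed(35.82): V ← 35.82 m/s
adjust_airspeed(+10.24): V ← 35.82 +10.24 = 46.06 m/s
adjust_throttle(-1145): rpm ← 7805 -1145 = 6660
adjust_throttle(+436): rpm ← 6660 +436 = 7096
adjust_throttle(+669): rpm ← 7096 +669 = 7765
set_airspeed(72.63): V ← 72.63 m/s
final state: V = 72.63 m/s, rpm = 7765 → n = rpm/60 = 129.416667 rev/s
J = V / (n·D) = 72.63 / (129.416667 × 1.247) = 0.450049
regime bands: climb J<0.4800 | cruise [0.4800, 0.9599) | windmill J≥0.9599
J = 0.4500 → climb

J = 0.4500, regime = climb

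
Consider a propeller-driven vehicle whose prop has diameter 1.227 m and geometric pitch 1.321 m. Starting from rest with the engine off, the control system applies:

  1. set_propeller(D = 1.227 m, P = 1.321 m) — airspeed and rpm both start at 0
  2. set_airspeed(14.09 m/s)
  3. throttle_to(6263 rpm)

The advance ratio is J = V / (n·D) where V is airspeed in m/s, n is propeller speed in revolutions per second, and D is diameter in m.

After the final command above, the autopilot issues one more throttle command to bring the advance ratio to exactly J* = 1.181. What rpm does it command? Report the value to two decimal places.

set_propeller: D = 1.227 m, P = 1.321 m (p = P/D = 1.076610); state ← (V=0, rpm=0)
set_airspeed(14.09): V ← 14.09 m/s
throttle_to(6263): rpm ← 6263
final state: V = 14.09 m/s, rpm = 6263 → n = rpm/60 = 104.383333 rev/s
target J* = 1.181; solve J* = V/(n·D) for n: n = V/(J*·D) = 14.09/(1.181 × 1.227) = 9.723364 rev/s
rpm = 60·n = 583.401825

rpm = 583.40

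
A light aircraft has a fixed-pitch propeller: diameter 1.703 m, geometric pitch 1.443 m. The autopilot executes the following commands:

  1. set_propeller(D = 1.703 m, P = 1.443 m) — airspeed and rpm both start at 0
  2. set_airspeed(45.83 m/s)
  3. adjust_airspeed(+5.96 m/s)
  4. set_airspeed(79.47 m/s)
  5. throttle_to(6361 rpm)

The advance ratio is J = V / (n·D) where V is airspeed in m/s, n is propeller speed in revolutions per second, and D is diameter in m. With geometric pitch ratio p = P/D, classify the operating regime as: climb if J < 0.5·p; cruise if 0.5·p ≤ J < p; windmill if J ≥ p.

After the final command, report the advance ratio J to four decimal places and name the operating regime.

J = 0.4402, regime = cruise

set_propeller: D = 1.703 m, P = 1.443 m (p = P/D = 0.847328); state ← (V=0, rpm=0)
set_airspeed(45.83): V ← 45.83 m/s
adjust_airspeed(+5.96): V ← 45.83 +5.96 = 51.79 m/s
set_airspeed(79.47): V ← 79.47 m/s
throttle_to(6361): rpm ← 6361
final state: V = 79.47 m/s, rpm = 6361 → n = rpm/60 = 106.016667 rev/s
J = V / (n·D) = 79.47 / (106.016667 × 1.703) = 0.440164
regime bands: climb J<0.4237 | cruise [0.4237, 0.8473) | windmill J≥0.8473
J = 0.4402 → cruise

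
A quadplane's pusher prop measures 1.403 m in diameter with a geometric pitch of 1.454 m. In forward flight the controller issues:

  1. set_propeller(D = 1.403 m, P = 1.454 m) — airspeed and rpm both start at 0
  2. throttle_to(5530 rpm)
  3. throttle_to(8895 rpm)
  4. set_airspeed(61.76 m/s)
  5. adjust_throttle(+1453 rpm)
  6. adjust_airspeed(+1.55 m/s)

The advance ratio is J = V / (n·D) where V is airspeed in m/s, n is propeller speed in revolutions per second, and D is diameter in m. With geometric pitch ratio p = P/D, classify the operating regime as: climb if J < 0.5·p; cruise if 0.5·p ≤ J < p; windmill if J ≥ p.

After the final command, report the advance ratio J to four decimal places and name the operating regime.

J = 0.2616, regime = climb

set_propeller: D = 1.403 m, P = 1.454 m (p = P/D = 1.036351); state ← (V=0, rpm=0)
throttle_to(5530): rpm ← 5530
throttle_to(8895): rpm ← 8895
set_airspeed(61.76): V ← 61.76 m/s
adjust_throttle(+1453): rpm ← 8895 +1453 = 10348
adjust_airspeed(+1.55): V ← 61.76 +1.55 = 63.31 m/s
final state: V = 63.31 m/s, rpm = 10348 → n = rpm/60 = 172.466667 rev/s
J = V / (n·D) = 63.31 / (172.466667 × 1.403) = 0.261643
regime bands: climb J<0.5182 | cruise [0.5182, 1.0364) | windmill J≥1.0364
J = 0.2616 → climb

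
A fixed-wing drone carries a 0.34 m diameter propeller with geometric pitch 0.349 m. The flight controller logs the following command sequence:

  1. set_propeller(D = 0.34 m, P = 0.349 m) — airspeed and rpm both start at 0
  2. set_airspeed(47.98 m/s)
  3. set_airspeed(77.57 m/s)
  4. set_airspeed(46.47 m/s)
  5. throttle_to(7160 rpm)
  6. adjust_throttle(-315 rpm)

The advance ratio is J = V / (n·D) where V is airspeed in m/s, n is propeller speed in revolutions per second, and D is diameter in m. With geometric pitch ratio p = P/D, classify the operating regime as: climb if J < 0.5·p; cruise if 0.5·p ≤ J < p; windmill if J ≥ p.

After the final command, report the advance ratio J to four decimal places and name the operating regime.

set_propeller: D = 0.34 m, P = 0.349 m (p = P/D = 1.026471); state ← (V=0, rpm=0)
set_airspeed(47.98): V ← 47.98 m/s
set_airspeed(77.57): V ← 77.57 m/s
set_airspeed(46.47): V ← 46.47 m/s
throttle_to(7160): rpm ← 7160
adjust_throttle(-315): rpm ← 7160 -315 = 6845
final state: V = 46.47 m/s, rpm = 6845 → n = rpm/60 = 114.083333 rev/s
J = V / (n·D) = 46.47 / (114.083333 × 0.34) = 1.198041
regime bands: climb J<0.5132 | cruise [0.5132, 1.0265) | windmill J≥1.0265
J = 1.1980 → windmill

J = 1.1980, regime = windmill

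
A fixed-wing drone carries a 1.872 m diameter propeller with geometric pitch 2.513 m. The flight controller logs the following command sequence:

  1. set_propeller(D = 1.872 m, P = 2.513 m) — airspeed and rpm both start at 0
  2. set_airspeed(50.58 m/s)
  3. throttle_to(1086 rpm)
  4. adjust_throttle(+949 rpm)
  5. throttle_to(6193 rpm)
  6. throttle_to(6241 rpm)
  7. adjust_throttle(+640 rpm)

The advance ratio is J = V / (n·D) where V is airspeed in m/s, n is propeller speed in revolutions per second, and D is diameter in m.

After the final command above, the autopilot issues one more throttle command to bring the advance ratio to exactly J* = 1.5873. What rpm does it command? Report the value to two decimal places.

rpm = 1021.33

set_propeller: D = 1.872 m, P = 2.513 m (p = P/D = 1.342415); state ← (V=0, rpm=0)
set_airspeed(50.58): V ← 50.58 m/s
throttle_to(1086): rpm ← 1086
adjust_throttle(+949): rpm ← 1086 +949 = 2035
throttle_to(6193): rpm ← 6193
throttle_to(6241): rpm ← 6241
adjust_throttle(+640): rpm ← 6241 +640 = 6881
final state: V = 50.58 m/s, rpm = 6881 → n = rpm/60 = 114.683333 rev/s
target J* = 1.5873; solve J* = V/(n·D) for n: n = V/(J*·D) = 50.58/(1.5873 × 1.872) = 17.022132 rev/s
rpm = 60·n = 1021.327944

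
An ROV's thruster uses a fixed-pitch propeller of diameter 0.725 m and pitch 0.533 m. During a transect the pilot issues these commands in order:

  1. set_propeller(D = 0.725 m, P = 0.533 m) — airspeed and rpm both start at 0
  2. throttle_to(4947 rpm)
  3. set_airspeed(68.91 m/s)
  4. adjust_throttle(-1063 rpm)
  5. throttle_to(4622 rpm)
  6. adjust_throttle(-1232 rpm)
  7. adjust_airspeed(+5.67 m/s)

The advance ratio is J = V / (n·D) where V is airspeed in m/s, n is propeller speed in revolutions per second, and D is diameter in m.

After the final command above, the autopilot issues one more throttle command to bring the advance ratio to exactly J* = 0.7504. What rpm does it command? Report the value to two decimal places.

rpm = 8225.13

set_propeller: D = 0.725 m, P = 0.533 m (p = P/D = 0.735172); state ← (V=0, rpm=0)
throttle_to(4947): rpm ← 4947
set_airspeed(68.91): V ← 68.91 m/s
adjust_throttle(-1063): rpm ← 4947 -1063 = 3884
throttle_to(4622): rpm ← 4622
adjust_throttle(-1232): rpm ← 4622 -1232 = 3390
adjust_airspeed(+5.67): V ← 68.91 +5.67 = 74.58 m/s
final state: V = 74.58 m/s, rpm = 3390 → n = rpm/60 = 56.500000 rev/s
target J* = 0.7504; solve J* = V/(n·D) for n: n = V/(J*·D) = 74.58/(0.7504 × 0.725) = 137.085508 rev/s
rpm = 60·n = 8225.130505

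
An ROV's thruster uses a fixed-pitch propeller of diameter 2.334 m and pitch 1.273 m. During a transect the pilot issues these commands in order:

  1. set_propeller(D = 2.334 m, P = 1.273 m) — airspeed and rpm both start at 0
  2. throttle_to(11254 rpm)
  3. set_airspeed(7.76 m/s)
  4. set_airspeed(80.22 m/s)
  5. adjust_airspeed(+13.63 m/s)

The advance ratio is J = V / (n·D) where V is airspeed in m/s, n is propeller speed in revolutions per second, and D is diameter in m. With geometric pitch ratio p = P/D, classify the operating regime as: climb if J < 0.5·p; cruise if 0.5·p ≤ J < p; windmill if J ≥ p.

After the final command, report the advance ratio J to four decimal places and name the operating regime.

J = 0.2144, regime = climb

set_propeller: D = 2.334 m, P = 1.273 m (p = P/D = 0.545416); state ← (V=0, rpm=0)
throttle_to(11254): rpm ← 11254
set_airspeed(7.76): V ← 7.76 m/s
set_airspeed(80.22): V ← 80.22 m/s
adjust_airspeed(+13.63): V ← 80.22 +13.63 = 93.85 m/s
final state: V = 93.85 m/s, rpm = 11254 → n = rpm/60 = 187.566667 rev/s
J = V / (n·D) = 93.85 / (187.566667 × 2.334) = 0.214377
regime bands: climb J<0.2727 | cruise [0.2727, 0.5454) | windmill J≥0.5454
J = 0.2144 → climb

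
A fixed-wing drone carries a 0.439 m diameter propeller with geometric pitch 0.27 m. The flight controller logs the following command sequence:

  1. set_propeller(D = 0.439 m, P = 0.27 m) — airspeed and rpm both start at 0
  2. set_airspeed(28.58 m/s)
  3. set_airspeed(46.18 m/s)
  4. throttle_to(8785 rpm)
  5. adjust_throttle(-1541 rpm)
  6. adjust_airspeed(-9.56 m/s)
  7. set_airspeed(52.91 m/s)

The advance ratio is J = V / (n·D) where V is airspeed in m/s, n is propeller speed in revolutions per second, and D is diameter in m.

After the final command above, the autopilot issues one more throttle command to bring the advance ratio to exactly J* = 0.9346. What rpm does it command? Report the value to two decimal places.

set_propeller: D = 0.439 m, P = 0.27 m (p = P/D = 0.615034); state ← (V=0, rpm=0)
set_airspeed(28.58): V ← 28.58 m/s
set_airspeed(46.18): V ← 46.18 m/s
throttle_to(8785): rpm ← 8785
adjust_throttle(-1541): rpm ← 8785 -1541 = 7244
adjust_airspeed(-9.56): V ← 46.18 -9.56 = 36.62 m/s
set_airspeed(52.91): V ← 52.91 m/s
final state: V = 52.91 m/s, rpm = 7244 → n = rpm/60 = 120.733333 rev/s
target J* = 0.9346; solve J* = V/(n·D) for n: n = V/(J*·D) = 52.91/(0.9346 × 0.439) = 128.957755 rev/s
rpm = 60·n = 7737.465311

rpm = 7737.47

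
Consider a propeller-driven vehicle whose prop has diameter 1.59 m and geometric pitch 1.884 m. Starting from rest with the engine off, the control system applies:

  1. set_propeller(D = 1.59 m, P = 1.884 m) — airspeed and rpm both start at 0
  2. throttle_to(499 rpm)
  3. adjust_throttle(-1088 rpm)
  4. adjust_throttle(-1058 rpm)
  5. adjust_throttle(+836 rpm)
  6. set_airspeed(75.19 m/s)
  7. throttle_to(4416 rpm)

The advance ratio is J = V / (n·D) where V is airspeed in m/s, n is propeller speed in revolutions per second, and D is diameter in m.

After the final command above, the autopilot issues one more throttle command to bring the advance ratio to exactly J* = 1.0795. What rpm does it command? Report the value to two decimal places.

set_propeller: D = 1.59 m, P = 1.884 m (p = P/D = 1.184906); state ← (V=0, rpm=0)
throttle_to(499): rpm ← 499
adjust_throttle(-1088): rpm ← 499 -1088 = -589
adjust_throttle(-1058): rpm ← -589 -1058 = -1647
adjust_throttle(+836): rpm ← -1647 +836 = -811
set_airspeed(75.19): V ← 75.19 m/s
throttle_to(4416): rpm ← 4416
final state: V = 75.19 m/s, rpm = 4416 → n = rpm/60 = 73.600000 rev/s
target J* = 1.0795; solve J* = V/(n·D) for n: n = V/(J*·D) = 75.19/(1.0795 × 1.59) = 43.806677 rev/s
rpm = 60·n = 2628.400640

rpm = 2628.40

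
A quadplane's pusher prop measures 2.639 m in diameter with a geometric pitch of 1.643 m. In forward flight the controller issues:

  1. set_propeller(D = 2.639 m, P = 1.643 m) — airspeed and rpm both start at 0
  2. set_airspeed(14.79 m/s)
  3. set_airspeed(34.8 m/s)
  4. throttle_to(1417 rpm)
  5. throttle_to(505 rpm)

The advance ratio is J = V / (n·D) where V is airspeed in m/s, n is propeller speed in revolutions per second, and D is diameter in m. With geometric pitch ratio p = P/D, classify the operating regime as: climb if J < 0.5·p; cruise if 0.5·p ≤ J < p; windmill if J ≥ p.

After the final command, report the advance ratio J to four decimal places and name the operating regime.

set_propeller: D = 2.639 m, P = 1.643 m (p = P/D = 0.622584); state ← (V=0, rpm=0)
set_airspeed(14.79): V ← 14.79 m/s
set_airspeed(34.8): V ← 34.8 m/s
throttle_to(1417): rpm ← 1417
throttle_to(505): rpm ← 505
final state: V = 34.8 m/s, rpm = 505 → n = rpm/60 = 8.416667 rev/s
J = V / (n·D) = 34.8 / (8.416667 × 2.639) = 1.566750
regime bands: climb J<0.3113 | cruise [0.3113, 0.6226) | windmill J≥0.6226
J = 1.5668 → windmill

J = 1.5668, regime = windmill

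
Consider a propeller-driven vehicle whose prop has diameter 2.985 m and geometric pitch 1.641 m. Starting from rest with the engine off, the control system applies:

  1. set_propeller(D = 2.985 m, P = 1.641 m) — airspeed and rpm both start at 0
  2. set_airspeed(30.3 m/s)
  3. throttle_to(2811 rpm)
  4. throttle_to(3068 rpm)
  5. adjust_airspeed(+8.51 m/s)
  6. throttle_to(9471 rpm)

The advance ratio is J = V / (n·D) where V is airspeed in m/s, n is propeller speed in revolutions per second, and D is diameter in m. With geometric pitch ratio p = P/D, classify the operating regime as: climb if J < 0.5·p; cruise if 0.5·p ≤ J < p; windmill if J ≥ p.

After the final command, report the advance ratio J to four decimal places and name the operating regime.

J = 0.0824, regime = climb

set_propeller: D = 2.985 m, P = 1.641 m (p = P/D = 0.549749); state ← (V=0, rpm=0)
set_airspeed(30.3): V ← 30.3 m/s
throttle_to(2811): rpm ← 2811
throttle_to(3068): rpm ← 3068
adjust_airspeed(+8.51): V ← 30.3 +8.51 = 38.81 m/s
throttle_to(9471): rpm ← 9471
final state: V = 38.81 m/s, rpm = 9471 → n = rpm/60 = 157.850000 rev/s
J = V / (n·D) = 38.81 / (157.850000 × 2.985) = 0.082367
regime bands: climb J<0.2749 | cruise [0.2749, 0.5497) | windmill J≥0.5497
J = 0.0824 → climb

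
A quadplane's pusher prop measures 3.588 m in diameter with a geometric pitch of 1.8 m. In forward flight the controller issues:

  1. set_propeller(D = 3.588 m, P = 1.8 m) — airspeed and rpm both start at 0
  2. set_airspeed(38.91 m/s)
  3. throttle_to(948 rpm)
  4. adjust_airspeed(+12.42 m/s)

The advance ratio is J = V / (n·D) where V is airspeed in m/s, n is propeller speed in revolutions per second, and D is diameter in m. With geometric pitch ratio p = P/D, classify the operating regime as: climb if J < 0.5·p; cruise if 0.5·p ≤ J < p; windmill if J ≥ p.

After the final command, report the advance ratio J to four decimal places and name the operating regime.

set_propeller: D = 3.588 m, P = 1.8 m (p = P/D = 0.501672); state ← (V=0, rpm=0)
set_airspeed(38.91): V ← 38.91 m/s
throttle_to(948): rpm ← 948
adjust_airspeed(+12.42): V ← 38.91 +12.42 = 51.33 m/s
final state: V = 51.33 m/s, rpm = 948 → n = rpm/60 = 15.800000 rev/s
J = V / (n·D) = 51.33 / (15.800000 × 3.588) = 0.905444
regime bands: climb J<0.2508 | cruise [0.2508, 0.5017) | windmill J≥0.5017
J = 0.9054 → windmill

J = 0.9054, regime = windmill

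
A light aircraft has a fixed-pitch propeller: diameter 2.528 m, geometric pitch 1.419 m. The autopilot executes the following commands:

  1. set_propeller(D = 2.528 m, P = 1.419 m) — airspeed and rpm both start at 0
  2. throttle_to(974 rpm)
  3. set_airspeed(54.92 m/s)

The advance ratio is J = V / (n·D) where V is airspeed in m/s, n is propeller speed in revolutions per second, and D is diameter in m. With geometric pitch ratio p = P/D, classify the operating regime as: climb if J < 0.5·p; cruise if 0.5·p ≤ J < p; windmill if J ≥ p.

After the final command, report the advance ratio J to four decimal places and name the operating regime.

J = 1.3383, regime = windmill

set_propeller: D = 2.528 m, P = 1.419 m (p = P/D = 0.561313); state ← (V=0, rpm=0)
throttle_to(974): rpm ← 974
set_airspeed(54.92): V ← 54.92 m/s
final state: V = 54.92 m/s, rpm = 974 → n = rpm/60 = 16.233333 rev/s
J = V / (n·D) = 54.92 / (16.233333 × 2.528) = 1.338276
regime bands: climb J<0.2807 | cruise [0.2807, 0.5613) | windmill J≥0.5613
J = 1.3383 → windmill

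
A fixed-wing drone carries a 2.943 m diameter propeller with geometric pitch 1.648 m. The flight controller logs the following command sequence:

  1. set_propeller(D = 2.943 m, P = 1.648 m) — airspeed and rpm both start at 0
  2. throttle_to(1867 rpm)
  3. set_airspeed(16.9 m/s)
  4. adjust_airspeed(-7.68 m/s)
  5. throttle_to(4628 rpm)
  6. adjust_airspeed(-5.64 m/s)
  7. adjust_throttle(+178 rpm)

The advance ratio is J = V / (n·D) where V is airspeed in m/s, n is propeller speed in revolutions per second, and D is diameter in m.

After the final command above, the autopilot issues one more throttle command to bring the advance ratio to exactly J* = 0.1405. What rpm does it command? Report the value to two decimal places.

rpm = 519.48

set_propeller: D = 2.943 m, P = 1.648 m (p = P/D = 0.559973); state ← (V=0, rpm=0)
throttle_to(1867): rpm ← 1867
set_airspeed(16.9): V ← 16.9 m/s
adjust_airspeed(-7.68): V ← 16.9 -7.68 = 9.22 m/s
throttle_to(4628): rpm ← 4628
adjust_airspeed(-5.64): V ← 9.22 -5.64 = 3.58 m/s
adjust_throttle(+178): rpm ← 4628 +178 = 4806
final state: V = 3.58 m/s, rpm = 4806 → n = rpm/60 = 80.100000 rev/s
target J* = 0.1405; solve J* = V/(n·D) for n: n = V/(J*·D) = 3.58/(0.1405 × 2.943) = 8.657977 rev/s
rpm = 60·n = 519.478635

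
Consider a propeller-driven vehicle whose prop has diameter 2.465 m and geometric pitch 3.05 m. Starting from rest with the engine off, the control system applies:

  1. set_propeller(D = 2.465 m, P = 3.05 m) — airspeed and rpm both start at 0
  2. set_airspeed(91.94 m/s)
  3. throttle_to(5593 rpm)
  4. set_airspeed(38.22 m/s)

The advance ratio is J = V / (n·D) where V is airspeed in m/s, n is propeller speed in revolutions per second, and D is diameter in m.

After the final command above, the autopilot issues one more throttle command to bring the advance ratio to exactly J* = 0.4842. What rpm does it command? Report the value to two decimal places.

set_propeller: D = 2.465 m, P = 3.05 m (p = P/D = 1.237323); state ← (V=0, rpm=0)
set_airspeed(91.94): V ← 91.94 m/s
throttle_to(5593): rpm ← 5593
set_airspeed(38.22): V ← 38.22 m/s
final state: V = 38.22 m/s, rpm = 5593 → n = rpm/60 = 93.216667 rev/s
target J* = 0.4842; solve J* = V/(n·D) for n: n = V/(J*·D) = 38.22/(0.4842 × 2.465) = 32.022038 rev/s
rpm = 60·n = 1921.322304

rpm = 1921.32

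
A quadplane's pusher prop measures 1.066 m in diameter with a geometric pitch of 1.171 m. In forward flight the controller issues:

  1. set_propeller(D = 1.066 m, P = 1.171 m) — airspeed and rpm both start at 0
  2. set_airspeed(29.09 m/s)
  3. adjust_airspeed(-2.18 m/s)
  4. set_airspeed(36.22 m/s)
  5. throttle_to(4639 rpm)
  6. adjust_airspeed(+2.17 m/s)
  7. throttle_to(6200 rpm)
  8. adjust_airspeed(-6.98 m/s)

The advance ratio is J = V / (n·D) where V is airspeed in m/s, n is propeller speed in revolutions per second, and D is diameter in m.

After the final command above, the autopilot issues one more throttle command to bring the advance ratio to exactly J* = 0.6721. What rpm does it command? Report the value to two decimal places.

set_propeller: D = 1.066 m, P = 1.171 m (p = P/D = 1.098499); state ← (V=0, rpm=0)
set_airspeed(29.09): V ← 29.09 m/s
adjust_airspeed(-2.18): V ← 29.09 -2.18 = 26.91 m/s
set_airspeed(36.22): V ← 36.22 m/s
throttle_to(4639): rpm ← 4639
adjust_airspeed(+2.17): V ← 36.22 +2.17 = 38.39 m/s
throttle_to(6200): rpm ← 6200
adjust_airspeed(-6.98): V ← 38.39 -6.98 = 31.41 m/s
final state: V = 31.41 m/s, rpm = 6200 → n = rpm/60 = 103.333333 rev/s
target J* = 0.6721; solve J* = V/(n·D) for n: n = V/(J*·D) = 31.41/(0.6721 × 1.066) = 43.840635 rev/s
rpm = 60·n = 2630.438102

rpm = 2630.44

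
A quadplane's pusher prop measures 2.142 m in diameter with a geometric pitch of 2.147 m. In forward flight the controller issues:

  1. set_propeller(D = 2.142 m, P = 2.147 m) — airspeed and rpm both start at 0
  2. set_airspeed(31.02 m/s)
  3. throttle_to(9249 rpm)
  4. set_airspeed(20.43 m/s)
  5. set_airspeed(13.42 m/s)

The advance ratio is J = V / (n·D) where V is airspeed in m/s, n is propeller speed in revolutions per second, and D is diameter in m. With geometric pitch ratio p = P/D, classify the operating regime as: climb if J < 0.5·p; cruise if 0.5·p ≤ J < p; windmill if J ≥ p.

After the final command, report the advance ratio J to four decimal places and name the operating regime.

J = 0.0406, regime = climb

set_propeller: D = 2.142 m, P = 2.147 m (p = P/D = 1.002334); state ← (V=0, rpm=0)
set_airspeed(31.02): V ← 31.02 m/s
throttle_to(9249): rpm ← 9249
set_airspeed(20.43): V ← 20.43 m/s
set_airspeed(13.42): V ← 13.42 m/s
final state: V = 13.42 m/s, rpm = 9249 → n = rpm/60 = 154.150000 rev/s
J = V / (n·D) = 13.42 / (154.150000 × 2.142) = 0.040643
regime bands: climb J<0.5012 | cruise [0.5012, 1.0023) | windmill J≥1.0023
J = 0.0406 → climb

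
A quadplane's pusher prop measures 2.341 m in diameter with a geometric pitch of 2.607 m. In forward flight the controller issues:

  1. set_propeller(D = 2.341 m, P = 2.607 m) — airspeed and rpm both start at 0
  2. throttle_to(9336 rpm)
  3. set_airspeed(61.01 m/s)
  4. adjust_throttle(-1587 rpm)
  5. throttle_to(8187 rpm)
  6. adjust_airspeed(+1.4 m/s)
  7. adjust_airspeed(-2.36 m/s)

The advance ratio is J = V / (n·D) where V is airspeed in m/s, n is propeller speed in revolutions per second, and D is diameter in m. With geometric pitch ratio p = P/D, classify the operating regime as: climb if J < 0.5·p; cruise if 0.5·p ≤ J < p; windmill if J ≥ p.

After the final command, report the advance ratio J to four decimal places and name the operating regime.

J = 0.1880, regime = climb

set_propeller: D = 2.341 m, P = 2.607 m (p = P/D = 1.113627); state ← (V=0, rpm=0)
throttle_to(9336): rpm ← 9336
set_airspeed(61.01): V ← 61.01 m/s
adjust_throttle(-1587): rpm ← 9336 -1587 = 7749
throttle_to(8187): rpm ← 8187
adjust_airspeed(+1.4): V ← 61.01 +1.4 = 62.41 m/s
adjust_airspeed(-2.36): V ← 62.41 -2.36 = 60.05 m/s
final state: V = 60.05 m/s, rpm = 8187 → n = rpm/60 = 136.450000 rev/s
J = V / (n·D) = 60.05 / (136.450000 × 2.341) = 0.187991
regime bands: climb J<0.5568 | cruise [0.5568, 1.1136) | windmill J≥1.1136
J = 0.1880 → climb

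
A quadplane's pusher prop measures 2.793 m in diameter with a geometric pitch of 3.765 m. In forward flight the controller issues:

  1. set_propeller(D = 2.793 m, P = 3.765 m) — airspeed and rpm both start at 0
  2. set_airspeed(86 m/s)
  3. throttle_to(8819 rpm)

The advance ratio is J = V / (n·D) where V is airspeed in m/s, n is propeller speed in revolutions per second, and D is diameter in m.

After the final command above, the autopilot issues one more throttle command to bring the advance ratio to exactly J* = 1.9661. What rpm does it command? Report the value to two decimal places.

rpm = 939.67

set_propeller: D = 2.793 m, P = 3.765 m (p = P/D = 1.348013); state ← (V=0, rpm=0)
set_airspeed(86): V ← 86 m/s
throttle_to(8819): rpm ← 8819
final state: V = 86 m/s, rpm = 8819 → n = rpm/60 = 146.983333 rev/s
target J* = 1.9661; solve J* = V/(n·D) for n: n = V/(J*·D) = 86/(1.9661 × 2.793) = 15.661087 rev/s
rpm = 60·n = 939.665242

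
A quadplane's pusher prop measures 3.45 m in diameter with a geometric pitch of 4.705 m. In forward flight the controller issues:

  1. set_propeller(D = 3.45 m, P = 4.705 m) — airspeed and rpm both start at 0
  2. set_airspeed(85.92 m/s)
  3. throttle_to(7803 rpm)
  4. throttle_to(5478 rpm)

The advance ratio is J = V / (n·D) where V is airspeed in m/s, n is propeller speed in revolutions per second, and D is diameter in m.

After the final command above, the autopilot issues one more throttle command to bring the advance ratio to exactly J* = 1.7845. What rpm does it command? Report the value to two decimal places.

set_propeller: D = 3.45 m, P = 4.705 m (p = P/D = 1.363768); state ← (V=0, rpm=0)
set_airspeed(85.92): V ← 85.92 m/s
throttle_to(7803): rpm ← 7803
throttle_to(5478): rpm ← 5478
final state: V = 85.92 m/s, rpm = 5478 → n = rpm/60 = 91.300000 rev/s
target J* = 1.7845; solve J* = V/(n·D) for n: n = V/(J*·D) = 85.92/(1.7845 × 3.45) = 13.955925 rev/s
rpm = 60·n = 837.355489

rpm = 837.36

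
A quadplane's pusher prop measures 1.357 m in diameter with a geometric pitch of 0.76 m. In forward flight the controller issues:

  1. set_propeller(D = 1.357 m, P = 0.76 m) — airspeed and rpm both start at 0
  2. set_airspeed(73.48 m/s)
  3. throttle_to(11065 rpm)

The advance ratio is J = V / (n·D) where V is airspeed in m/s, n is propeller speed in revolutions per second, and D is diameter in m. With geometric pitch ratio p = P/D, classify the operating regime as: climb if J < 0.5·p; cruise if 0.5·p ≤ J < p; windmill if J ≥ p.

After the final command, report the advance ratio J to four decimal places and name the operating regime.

set_propeller: D = 1.357 m, P = 0.76 m (p = P/D = 0.560059); state ← (V=0, rpm=0)
set_airspeed(73.48): V ← 73.48 m/s
throttle_to(11065): rpm ← 11065
final state: V = 73.48 m/s, rpm = 11065 → n = rpm/60 = 184.416667 rev/s
J = V / (n·D) = 73.48 / (184.416667 × 1.357) = 0.293622
regime bands: climb J<0.2800 | cruise [0.2800, 0.5601) | windmill J≥0.5601
J = 0.2936 → cruise

J = 0.2936, regime = cruise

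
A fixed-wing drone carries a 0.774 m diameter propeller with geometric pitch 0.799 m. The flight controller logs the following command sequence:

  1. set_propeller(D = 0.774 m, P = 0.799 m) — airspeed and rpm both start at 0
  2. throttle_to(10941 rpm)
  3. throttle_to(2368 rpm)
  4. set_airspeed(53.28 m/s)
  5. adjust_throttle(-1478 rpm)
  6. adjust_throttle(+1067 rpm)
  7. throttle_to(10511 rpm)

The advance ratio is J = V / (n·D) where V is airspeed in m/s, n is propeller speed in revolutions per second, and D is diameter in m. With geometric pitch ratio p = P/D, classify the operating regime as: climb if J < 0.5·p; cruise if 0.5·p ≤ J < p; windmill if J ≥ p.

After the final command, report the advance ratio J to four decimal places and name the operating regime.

J = 0.3929, regime = climb

set_propeller: D = 0.774 m, P = 0.799 m (p = P/D = 1.032300); state ← (V=0, rpm=0)
throttle_to(10941): rpm ← 10941
throttle_to(2368): rpm ← 2368
set_airspeed(53.28): V ← 53.28 m/s
adjust_throttle(-1478): rpm ← 2368 -1478 = 890
adjust_throttle(+1067): rpm ← 890 +1067 = 1957
throttle_to(10511): rpm ← 10511
final state: V = 53.28 m/s, rpm = 10511 → n = rpm/60 = 175.183333 rev/s
J = V / (n·D) = 53.28 / (175.183333 × 0.774) = 0.392944
regime bands: climb J<0.5161 | cruise [0.5161, 1.0323) | windmill J≥1.0323
J = 0.3929 → climb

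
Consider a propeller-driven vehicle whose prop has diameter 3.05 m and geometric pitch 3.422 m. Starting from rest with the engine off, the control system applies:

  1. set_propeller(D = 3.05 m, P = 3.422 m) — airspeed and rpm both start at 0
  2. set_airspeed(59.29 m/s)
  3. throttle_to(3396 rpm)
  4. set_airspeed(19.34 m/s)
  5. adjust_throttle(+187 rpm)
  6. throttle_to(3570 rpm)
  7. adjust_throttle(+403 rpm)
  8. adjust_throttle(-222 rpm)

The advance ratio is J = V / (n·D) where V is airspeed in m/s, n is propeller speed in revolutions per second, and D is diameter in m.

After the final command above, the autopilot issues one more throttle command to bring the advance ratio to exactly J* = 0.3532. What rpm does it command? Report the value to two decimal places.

rpm = 1077.18

set_propeller: D = 3.05 m, P = 3.422 m (p = P/D = 1.121967); state ← (V=0, rpm=0)
set_airspeed(59.29): V ← 59.29 m/s
throttle_to(3396): rpm ← 3396
set_airspeed(19.34): V ← 19.34 m/s
adjust_throttle(+187): rpm ← 3396 +187 = 3583
throttle_to(3570): rpm ← 3570
adjust_throttle(+403): rpm ← 3570 +403 = 3973
adjust_throttle(-222): rpm ← 3973 -222 = 3751
final state: V = 19.34 m/s, rpm = 3751 → n = rpm/60 = 62.516667 rev/s
target J* = 0.3532; solve J* = V/(n·D) for n: n = V/(J*·D) = 19.34/(0.3532 × 3.05) = 17.952955 rev/s
rpm = 60·n = 1077.177283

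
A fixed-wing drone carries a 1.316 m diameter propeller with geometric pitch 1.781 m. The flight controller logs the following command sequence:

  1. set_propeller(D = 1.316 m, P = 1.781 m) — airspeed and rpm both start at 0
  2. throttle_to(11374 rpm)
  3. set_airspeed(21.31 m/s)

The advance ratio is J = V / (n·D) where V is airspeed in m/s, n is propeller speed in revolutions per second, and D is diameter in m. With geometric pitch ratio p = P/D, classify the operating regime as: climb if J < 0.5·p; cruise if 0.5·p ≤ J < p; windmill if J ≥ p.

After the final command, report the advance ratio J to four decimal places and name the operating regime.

J = 0.0854, regime = climb

set_propeller: D = 1.316 m, P = 1.781 m (p = P/D = 1.353343); state ← (V=0, rpm=0)
throttle_to(11374): rpm ← 11374
set_airspeed(21.31): V ← 21.31 m/s
final state: V = 21.31 m/s, rpm = 11374 → n = rpm/60 = 189.566667 rev/s
J = V / (n·D) = 21.31 / (189.566667 × 1.316) = 0.085421
regime bands: climb J<0.6767 | cruise [0.6767, 1.3533) | windmill J≥1.3533
J = 0.0854 → climb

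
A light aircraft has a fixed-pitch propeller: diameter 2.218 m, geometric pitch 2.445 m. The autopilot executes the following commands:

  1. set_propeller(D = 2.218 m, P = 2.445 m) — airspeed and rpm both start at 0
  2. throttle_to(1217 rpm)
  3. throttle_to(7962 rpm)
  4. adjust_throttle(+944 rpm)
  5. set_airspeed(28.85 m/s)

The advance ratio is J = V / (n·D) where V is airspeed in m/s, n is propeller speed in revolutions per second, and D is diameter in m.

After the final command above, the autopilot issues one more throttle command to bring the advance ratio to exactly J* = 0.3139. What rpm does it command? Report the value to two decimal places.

rpm = 2486.25

set_propeller: D = 2.218 m, P = 2.445 m (p = P/D = 1.102344); state ← (V=0, rpm=0)
throttle_to(1217): rpm ← 1217
throttle_to(7962): rpm ← 7962
adjust_throttle(+944): rpm ← 7962 +944 = 8906
set_airspeed(28.85): V ← 28.85 m/s
final state: V = 28.85 m/s, rpm = 8906 → n = rpm/60 = 148.433333 rev/s
target J* = 0.3139; solve J* = V/(n·D) for n: n = V/(J*·D) = 28.85/(0.3139 × 2.218) = 41.437444 rev/s
rpm = 60·n = 2486.246647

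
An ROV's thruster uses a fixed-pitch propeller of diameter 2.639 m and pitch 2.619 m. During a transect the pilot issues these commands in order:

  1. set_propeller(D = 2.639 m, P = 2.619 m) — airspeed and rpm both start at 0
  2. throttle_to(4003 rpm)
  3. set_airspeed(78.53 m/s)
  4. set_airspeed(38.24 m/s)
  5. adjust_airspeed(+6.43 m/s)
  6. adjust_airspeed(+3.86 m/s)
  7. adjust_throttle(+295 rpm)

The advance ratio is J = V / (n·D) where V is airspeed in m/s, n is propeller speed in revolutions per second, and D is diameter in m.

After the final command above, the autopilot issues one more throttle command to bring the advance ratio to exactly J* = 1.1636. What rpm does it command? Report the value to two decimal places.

rpm = 948.24

set_propeller: D = 2.639 m, P = 2.619 m (p = P/D = 0.992421); state ← (V=0, rpm=0)
throttle_to(4003): rpm ← 4003
set_airspeed(78.53): V ← 78.53 m/s
set_airspeed(38.24): V ← 38.24 m/s
adjust_airspeed(+6.43): V ← 38.24 +6.43 = 44.67 m/s
adjust_airspeed(+3.86): V ← 44.67 +3.86 = 48.53 m/s
adjust_throttle(+295): rpm ← 4003 +295 = 4298
final state: V = 48.53 m/s, rpm = 4298 → n = rpm/60 = 71.633333 rev/s
target J* = 1.1636; solve J* = V/(n·D) for n: n = V/(J*·D) = 48.53/(1.1636 × 2.639) = 15.804006 rev/s
rpm = 60·n = 948.240366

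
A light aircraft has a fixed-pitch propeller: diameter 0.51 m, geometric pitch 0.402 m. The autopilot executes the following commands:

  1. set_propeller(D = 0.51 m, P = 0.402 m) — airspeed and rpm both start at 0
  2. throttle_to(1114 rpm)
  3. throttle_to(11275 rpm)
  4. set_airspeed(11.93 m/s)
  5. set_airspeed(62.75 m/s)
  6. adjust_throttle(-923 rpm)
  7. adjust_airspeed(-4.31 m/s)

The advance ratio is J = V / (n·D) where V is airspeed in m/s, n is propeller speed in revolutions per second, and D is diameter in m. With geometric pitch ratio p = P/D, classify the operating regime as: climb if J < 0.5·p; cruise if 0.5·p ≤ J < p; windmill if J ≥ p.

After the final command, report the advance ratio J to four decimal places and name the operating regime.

J = 0.6642, regime = cruise

set_propeller: D = 0.51 m, P = 0.402 m (p = P/D = 0.788235); state ← (V=0, rpm=0)
throttle_to(1114): rpm ← 1114
throttle_to(11275): rpm ← 11275
set_airspeed(11.93): V ← 11.93 m/s
set_airspeed(62.75): V ← 62.75 m/s
adjust_throttle(-923): rpm ← 11275 -923 = 10352
adjust_airspeed(-4.31): V ← 62.75 -4.31 = 58.44 m/s
final state: V = 58.44 m/s, rpm = 10352 → n = rpm/60 = 172.533333 rev/s
J = V / (n·D) = 58.44 / (172.533333 × 0.51) = 0.664151
regime bands: climb J<0.3941 | cruise [0.3941, 0.7882) | windmill J≥0.7882
J = 0.6642 → cruise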